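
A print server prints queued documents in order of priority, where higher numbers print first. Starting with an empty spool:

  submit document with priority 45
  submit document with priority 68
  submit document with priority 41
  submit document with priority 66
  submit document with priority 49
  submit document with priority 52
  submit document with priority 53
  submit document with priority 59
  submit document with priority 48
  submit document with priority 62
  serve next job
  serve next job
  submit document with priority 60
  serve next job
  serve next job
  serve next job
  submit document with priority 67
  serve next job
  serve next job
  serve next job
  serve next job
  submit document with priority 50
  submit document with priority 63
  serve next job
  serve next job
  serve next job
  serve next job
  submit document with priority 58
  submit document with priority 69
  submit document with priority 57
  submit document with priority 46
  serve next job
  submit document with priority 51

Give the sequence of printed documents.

insert 45 → {45}
insert 68 → {68, 45}
insert 41 → {68, 45, 41}
insert 66 → {68, 66, 45, 41}
insert 49 → {68, 66, 49, 45, 41}
insert 52 → {68, 66, 52, 49, 45, 41}
insert 53 → {68, 66, 53, 52, 49, 45, 41}
insert 59 → {68, 66, 59, 53, 52, 49, 45, 41}
insert 48 → {68, 66, 59, 53, 52, 49, 48, 45, 41}
insert 62 → {68, 66, 62, 59, 53, 52, 49, 48, 45, 41}
serve next job → 68; now {66, 62, 59, 53, 52, 49, 48, 45, 41}
serve next job → 66; now {62, 59, 53, 52, 49, 48, 45, 41}
insert 60 → {62, 60, 59, 53, 52, 49, 48, 45, 41}
serve next job → 62; now {60, 59, 53, 52, 49, 48, 45, 41}
serve next job → 60; now {59, 53, 52, 49, 48, 45, 41}
serve next job → 59; now {53, 52, 49, 48, 45, 41}
insert 67 → {67, 53, 52, 49, 48, 45, 41}
serve next job → 67; now {53, 52, 49, 48, 45, 41}
serve next job → 53; now {52, 49, 48, 45, 41}
serve next job → 52; now {49, 48, 45, 41}
serve next job → 49; now {48, 45, 41}
insert 50 → {50, 48, 45, 41}
insert 63 → {63, 50, 48, 45, 41}
serve next job → 63; now {50, 48, 45, 41}
serve next job → 50; now {48, 45, 41}
serve next job → 48; now {45, 41}
serve next job → 45; now {41}
insert 58 → {58, 41}
insert 69 → {69, 58, 41}
insert 57 → {69, 58, 57, 41}
insert 46 → {69, 58, 57, 46, 41}
serve next job → 69; now {58, 57, 46, 41}
insert 51 → {58, 57, 51, 46, 41}

68 → 66 → 62 → 60 → 59 → 67 → 53 → 52 → 49 → 63 → 50 → 48 → 45 → 69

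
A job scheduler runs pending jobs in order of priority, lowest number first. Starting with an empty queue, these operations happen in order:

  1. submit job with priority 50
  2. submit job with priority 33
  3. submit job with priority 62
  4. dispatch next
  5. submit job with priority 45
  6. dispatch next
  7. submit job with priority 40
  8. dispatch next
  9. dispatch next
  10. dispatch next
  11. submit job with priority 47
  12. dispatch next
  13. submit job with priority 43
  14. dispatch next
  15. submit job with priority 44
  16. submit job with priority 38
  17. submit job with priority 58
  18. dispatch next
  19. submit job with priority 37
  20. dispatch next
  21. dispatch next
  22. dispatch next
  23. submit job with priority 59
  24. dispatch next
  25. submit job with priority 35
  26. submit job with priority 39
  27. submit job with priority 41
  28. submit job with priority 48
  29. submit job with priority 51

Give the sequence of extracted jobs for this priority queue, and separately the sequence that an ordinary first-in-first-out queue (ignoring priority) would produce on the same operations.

priority queue: 33 → 45 → 40 → 50 → 62 → 47 → 43 → 38 → 37 → 44 → 58 → 59; FIFO queue: [50, 33, 62, 45, 40, 47, 43, 44, 38, 58, 37, 59]

insert 50 → {50}
insert 33 → {33, 50}
insert 62 → {33, 50, 62}
dispatch next → 33; now {50, 62}
insert 45 → {45, 50, 62}
dispatch next → 45; now {50, 62}
insert 40 → {40, 50, 62}
dispatch next → 40; now {50, 62}
dispatch next → 50; now {62}
dispatch next → 62; now {}
insert 47 → {47}
dispatch next → 47; now {}
insert 43 → {43}
dispatch next → 43; now {}
insert 44 → {44}
insert 38 → {38, 44}
insert 58 → {38, 44, 58}
dispatch next → 38; now {44, 58}
insert 37 → {37, 44, 58}
dispatch next → 37; now {44, 58}
dispatch next → 44; now {58}
dispatch next → 58; now {}
insert 59 → {59}
dispatch next → 59; now {}
insert 35 → {35}
insert 39 → {35, 39}
insert 41 → {35, 39, 41}
insert 48 → {35, 39, 41, 48}
insert 51 → {35, 39, 41, 48, 51}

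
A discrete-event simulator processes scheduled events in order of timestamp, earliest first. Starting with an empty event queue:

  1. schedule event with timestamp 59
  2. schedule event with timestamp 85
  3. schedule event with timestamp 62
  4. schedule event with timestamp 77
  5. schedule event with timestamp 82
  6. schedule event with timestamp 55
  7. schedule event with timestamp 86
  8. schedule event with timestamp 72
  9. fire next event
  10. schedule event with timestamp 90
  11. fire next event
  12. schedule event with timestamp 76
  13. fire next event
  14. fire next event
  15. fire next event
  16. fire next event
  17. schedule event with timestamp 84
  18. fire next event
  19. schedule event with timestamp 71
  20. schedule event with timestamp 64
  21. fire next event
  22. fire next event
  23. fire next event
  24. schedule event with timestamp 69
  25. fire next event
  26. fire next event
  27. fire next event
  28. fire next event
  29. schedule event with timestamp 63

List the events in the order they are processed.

55 → 59 → 62 → 72 → 76 → 77 → 82 → 64 → 71 → 84 → 69 → 85 → 86 → 90

insert 59 → {59}
insert 85 → {59, 85}
insert 62 → {59, 62, 85}
insert 77 → {59, 62, 77, 85}
insert 82 → {59, 62, 77, 82, 85}
insert 55 → {55, 59, 62, 77, 82, 85}
insert 86 → {55, 59, 62, 77, 82, 85, 86}
insert 72 → {55, 59, 62, 72, 77, 82, 85, 86}
fire next event → 55; now {59, 62, 72, 77, 82, 85, 86}
insert 90 → {59, 62, 72, 77, 82, 85, 86, 90}
fire next event → 59; now {62, 72, 77, 82, 85, 86, 90}
insert 76 → {62, 72, 76, 77, 82, 85, 86, 90}
fire next event → 62; now {72, 76, 77, 82, 85, 86, 90}
fire next event → 72; now {76, 77, 82, 85, 86, 90}
fire next event → 76; now {77, 82, 85, 86, 90}
fire next event → 77; now {82, 85, 86, 90}
insert 84 → {82, 84, 85, 86, 90}
fire next event → 82; now {84, 85, 86, 90}
insert 71 → {71, 84, 85, 86, 90}
insert 64 → {64, 71, 84, 85, 86, 90}
fire next event → 64; now {71, 84, 85, 86, 90}
fire next event → 71; now {84, 85, 86, 90}
fire next event → 84; now {85, 86, 90}
insert 69 → {69, 85, 86, 90}
fire next event → 69; now {85, 86, 90}
fire next event → 85; now {86, 90}
fire next event → 86; now {90}
fire next event → 90; now {}
insert 63 → {63}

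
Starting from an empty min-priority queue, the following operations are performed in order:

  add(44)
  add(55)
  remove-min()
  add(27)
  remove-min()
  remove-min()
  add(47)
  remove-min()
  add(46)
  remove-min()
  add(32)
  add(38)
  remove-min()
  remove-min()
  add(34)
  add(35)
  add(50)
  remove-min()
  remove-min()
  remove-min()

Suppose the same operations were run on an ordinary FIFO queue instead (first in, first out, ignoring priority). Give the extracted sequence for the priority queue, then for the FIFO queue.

insert 44 → {44}
insert 55 → {44, 55}
remove-min → 44; now {55}
insert 27 → {27, 55}
remove-min → 27; now {55}
remove-min → 55; now {}
insert 47 → {47}
remove-min → 47; now {}
insert 46 → {46}
remove-min → 46; now {}
insert 32 → {32}
insert 38 → {32, 38}
remove-min → 32; now {38}
remove-min → 38; now {}
insert 34 → {34}
insert 35 → {34, 35}
insert 50 → {34, 35, 50}
remove-min → 34; now {35, 50}
remove-min → 35; now {50}
remove-min → 50; now {}

priority queue: [44, 27, 55, 47, 46, 32, 38, 34, 35, 50]; FIFO queue: 44, 55, 27, 47, 46, 32, 38, 34, 35, 50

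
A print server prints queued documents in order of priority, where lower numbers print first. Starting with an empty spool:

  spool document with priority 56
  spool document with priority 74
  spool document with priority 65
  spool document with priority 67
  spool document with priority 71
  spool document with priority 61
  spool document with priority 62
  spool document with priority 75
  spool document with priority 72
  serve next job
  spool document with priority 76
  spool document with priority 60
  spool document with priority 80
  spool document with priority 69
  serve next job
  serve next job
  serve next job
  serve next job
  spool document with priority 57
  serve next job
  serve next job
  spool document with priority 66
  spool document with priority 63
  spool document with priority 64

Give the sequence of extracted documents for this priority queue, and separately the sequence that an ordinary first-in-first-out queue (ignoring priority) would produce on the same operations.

priority queue: 56 → 60 → 61 → 62 → 65 → 57 → 67; FIFO queue: 56, 74, 65, 67, 71, 61, 62

insert 56 → {56}
insert 74 → {56, 74}
insert 65 → {56, 65, 74}
insert 67 → {56, 65, 67, 74}
insert 71 → {56, 65, 67, 71, 74}
insert 61 → {56, 61, 65, 67, 71, 74}
insert 62 → {56, 61, 62, 65, 67, 71, 74}
insert 75 → {56, 61, 62, 65, 67, 71, 74, 75}
insert 72 → {56, 61, 62, 65, 67, 71, 72, 74, 75}
serve next job → 56; now {61, 62, 65, 67, 71, 72, 74, 75}
insert 76 → {61, 62, 65, 67, 71, 72, 74, 75, 76}
insert 60 → {60, 61, 62, 65, 67, 71, 72, 74, 75, 76}
insert 80 → {60, 61, 62, 65, 67, 71, 72, 74, 75, 76, 80}
insert 69 → {60, 61, 62, 65, 67, 69, 71, 72, 74, 75, 76, 80}
serve next job → 60; now {61, 62, 65, 67, 69, 71, 72, 74, 75, 76, 80}
serve next job → 61; now {62, 65, 67, 69, 71, 72, 74, 75, 76, 80}
serve next job → 62; now {65, 67, 69, 71, 72, 74, 75, 76, 80}
serve next job → 65; now {67, 69, 71, 72, 74, 75, 76, 80}
insert 57 → {57, 67, 69, 71, 72, 74, 75, 76, 80}
serve next job → 57; now {67, 69, 71, 72, 74, 75, 76, 80}
serve next job → 67; now {69, 71, 72, 74, 75, 76, 80}
insert 66 → {66, 69, 71, 72, 74, 75, 76, 80}
insert 63 → {63, 66, 69, 71, 72, 74, 75, 76, 80}
insert 64 → {63, 64, 66, 69, 71, 72, 74, 75, 76, 80}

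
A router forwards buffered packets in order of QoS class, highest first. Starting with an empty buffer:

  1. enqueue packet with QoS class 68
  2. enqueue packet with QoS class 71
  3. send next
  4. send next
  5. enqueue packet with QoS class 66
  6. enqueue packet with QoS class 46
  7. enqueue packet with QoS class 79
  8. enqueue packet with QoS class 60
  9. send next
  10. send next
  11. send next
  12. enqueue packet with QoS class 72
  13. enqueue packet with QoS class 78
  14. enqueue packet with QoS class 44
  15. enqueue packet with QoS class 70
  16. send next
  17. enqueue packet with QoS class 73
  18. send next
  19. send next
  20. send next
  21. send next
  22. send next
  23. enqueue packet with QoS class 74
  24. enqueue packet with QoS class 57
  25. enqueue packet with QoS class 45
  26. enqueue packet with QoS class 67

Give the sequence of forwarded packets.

insert 68 → {68}
insert 71 → {71, 68}
send next → 71; now {68}
send next → 68; now {}
insert 66 → {66}
insert 46 → {66, 46}
insert 79 → {79, 66, 46}
insert 60 → {79, 66, 60, 46}
send next → 79; now {66, 60, 46}
send next → 66; now {60, 46}
send next → 60; now {46}
insert 72 → {72, 46}
insert 78 → {78, 72, 46}
insert 44 → {78, 72, 46, 44}
insert 70 → {78, 72, 70, 46, 44}
send next → 78; now {72, 70, 46, 44}
insert 73 → {73, 72, 70, 46, 44}
send next → 73; now {72, 70, 46, 44}
send next → 72; now {70, 46, 44}
send next → 70; now {46, 44}
send next → 46; now {44}
send next → 44; now {}
insert 74 → {74}
insert 57 → {74, 57}
insert 45 → {74, 57, 45}
insert 67 → {74, 67, 57, 45}

[71, 68, 79, 66, 60, 78, 73, 72, 70, 46, 44]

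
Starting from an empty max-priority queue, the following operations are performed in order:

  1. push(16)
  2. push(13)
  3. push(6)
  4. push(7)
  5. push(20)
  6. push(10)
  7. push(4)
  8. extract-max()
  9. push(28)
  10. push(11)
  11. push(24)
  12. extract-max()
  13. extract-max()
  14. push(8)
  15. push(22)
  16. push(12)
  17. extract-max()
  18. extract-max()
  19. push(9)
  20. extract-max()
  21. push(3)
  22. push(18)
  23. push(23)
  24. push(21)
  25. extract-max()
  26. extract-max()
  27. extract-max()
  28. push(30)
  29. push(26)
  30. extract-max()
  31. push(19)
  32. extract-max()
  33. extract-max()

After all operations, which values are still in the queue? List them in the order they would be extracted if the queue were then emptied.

[12, 11, 10, 9, 8, 7, 6, 4, 3]

insert 16 → {16}
insert 13 → {16, 13}
insert 6 → {16, 13, 6}
insert 7 → {16, 13, 7, 6}
insert 20 → {20, 16, 13, 7, 6}
insert 10 → {20, 16, 13, 10, 7, 6}
insert 4 → {20, 16, 13, 10, 7, 6, 4}
extract-max → 20; now {16, 13, 10, 7, 6, 4}
insert 28 → {28, 16, 13, 10, 7, 6, 4}
insert 11 → {28, 16, 13, 11, 10, 7, 6, 4}
insert 24 → {28, 24, 16, 13, 11, 10, 7, 6, 4}
extract-max → 28; now {24, 16, 13, 11, 10, 7, 6, 4}
extract-max → 24; now {16, 13, 11, 10, 7, 6, 4}
insert 8 → {16, 13, 11, 10, 8, 7, 6, 4}
insert 22 → {22, 16, 13, 11, 10, 8, 7, 6, 4}
insert 12 → {22, 16, 13, 12, 11, 10, 8, 7, 6, 4}
extract-max → 22; now {16, 13, 12, 11, 10, 8, 7, 6, 4}
extract-max → 16; now {13, 12, 11, 10, 8, 7, 6, 4}
insert 9 → {13, 12, 11, 10, 9, 8, 7, 6, 4}
extract-max → 13; now {12, 11, 10, 9, 8, 7, 6, 4}
insert 3 → {12, 11, 10, 9, 8, 7, 6, 4, 3}
insert 18 → {18, 12, 11, 10, 9, 8, 7, 6, 4, 3}
insert 23 → {23, 18, 12, 11, 10, 9, 8, 7, 6, 4, 3}
insert 21 → {23, 21, 18, 12, 11, 10, 9, 8, 7, 6, 4, 3}
extract-max → 23; now {21, 18, 12, 11, 10, 9, 8, 7, 6, 4, 3}
extract-max → 21; now {18, 12, 11, 10, 9, 8, 7, 6, 4, 3}
extract-max → 18; now {12, 11, 10, 9, 8, 7, 6, 4, 3}
insert 30 → {30, 12, 11, 10, 9, 8, 7, 6, 4, 3}
insert 26 → {30, 26, 12, 11, 10, 9, 8, 7, 6, 4, 3}
extract-max → 30; now {26, 12, 11, 10, 9, 8, 7, 6, 4, 3}
insert 19 → {26, 19, 12, 11, 10, 9, 8, 7, 6, 4, 3}
extract-max → 26; now {19, 12, 11, 10, 9, 8, 7, 6, 4, 3}
extract-max → 19; now {12, 11, 10, 9, 8, 7, 6, 4, 3}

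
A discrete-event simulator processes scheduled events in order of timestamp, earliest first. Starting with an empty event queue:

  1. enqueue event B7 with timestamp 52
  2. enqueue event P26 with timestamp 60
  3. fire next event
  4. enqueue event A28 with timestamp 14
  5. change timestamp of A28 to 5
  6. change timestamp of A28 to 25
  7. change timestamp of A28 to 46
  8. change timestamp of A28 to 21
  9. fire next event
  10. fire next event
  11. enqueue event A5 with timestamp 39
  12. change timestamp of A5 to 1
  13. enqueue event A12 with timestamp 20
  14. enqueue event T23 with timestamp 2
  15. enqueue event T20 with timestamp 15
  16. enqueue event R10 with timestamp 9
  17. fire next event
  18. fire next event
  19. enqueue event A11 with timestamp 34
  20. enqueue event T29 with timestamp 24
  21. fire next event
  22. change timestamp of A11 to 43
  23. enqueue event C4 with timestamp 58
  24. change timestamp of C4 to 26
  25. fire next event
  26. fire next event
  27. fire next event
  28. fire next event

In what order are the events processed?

add B7 (timestamp 52) → {B7:52}
add P26 (timestamp 60) → {B7:52, P26:60}
fire next event → B7; now {P26:60}
add A28 (timestamp 14) → {A28:14, P26:60}
update A28 to timestamp 5 → {A28:5, P26:60}
update A28 to timestamp 25 → {A28:25, P26:60}
update A28 to timestamp 46 → {A28:46, P26:60}
update A28 to timestamp 21 → {A28:21, P26:60}
fire next event → A28; now {P26:60}
fire next event → P26; now {}
add A5 (timestamp 39) → {A5:39}
update A5 to timestamp 1 → {A5:1}
add A12 (timestamp 20) → {A5:1, A12:20}
add T23 (timestamp 2) → {A5:1, T23:2, A12:20}
add T20 (timestamp 15) → {A5:1, T23:2, T20:15, A12:20}
add R10 (timestamp 9) → {A5:1, T23:2, R10:9, T20:15, A12:20}
fire next event → A5; now {T23:2, R10:9, T20:15, A12:20}
fire next event → T23; now {R10:9, T20:15, A12:20}
add A11 (timestamp 34) → {R10:9, T20:15, A12:20, A11:34}
add T29 (timestamp 24) → {R10:9, T20:15, A12:20, T29:24, A11:34}
fire next event → R10; now {T20:15, A12:20, T29:24, A11:34}
update A11 to timestamp 43 → {T20:15, A12:20, T29:24, A11:43}
add C4 (timestamp 58) → {T20:15, A12:20, T29:24, A11:43, C4:58}
update C4 to timestamp 26 → {T20:15, A12:20, T29:24, C4:26, A11:43}
fire next event → T20; now {A12:20, T29:24, C4:26, A11:43}
fire next event → A12; now {T29:24, C4:26, A11:43}
fire next event → T29; now {C4:26, A11:43}
fire next event → C4; now {A11:43}

B7 → A28 → P26 → A5 → T23 → R10 → T20 → A12 → T29 → C4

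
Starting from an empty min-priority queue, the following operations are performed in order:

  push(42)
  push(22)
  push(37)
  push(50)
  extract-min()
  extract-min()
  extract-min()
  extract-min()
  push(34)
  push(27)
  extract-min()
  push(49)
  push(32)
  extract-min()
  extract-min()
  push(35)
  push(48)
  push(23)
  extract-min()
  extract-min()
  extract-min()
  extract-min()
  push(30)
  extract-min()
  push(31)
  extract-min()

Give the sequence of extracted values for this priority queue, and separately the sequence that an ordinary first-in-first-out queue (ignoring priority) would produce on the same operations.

priority queue: 22 → 37 → 42 → 50 → 27 → 32 → 34 → 23 → 35 → 48 → 49 → 30 → 31; FIFO queue: 42 → 22 → 37 → 50 → 34 → 27 → 49 → 32 → 35 → 48 → 23 → 30 → 31

insert 42 → {42}
insert 22 → {22, 42}
insert 37 → {22, 37, 42}
insert 50 → {22, 37, 42, 50}
extract-min → 22; now {37, 42, 50}
extract-min → 37; now {42, 50}
extract-min → 42; now {50}
extract-min → 50; now {}
insert 34 → {34}
insert 27 → {27, 34}
extract-min → 27; now {34}
insert 49 → {34, 49}
insert 32 → {32, 34, 49}
extract-min → 32; now {34, 49}
extract-min → 34; now {49}
insert 35 → {35, 49}
insert 48 → {35, 48, 49}
insert 23 → {23, 35, 48, 49}
extract-min → 23; now {35, 48, 49}
extract-min → 35; now {48, 49}
extract-min → 48; now {49}
extract-min → 49; now {}
insert 30 → {30}
extract-min → 30; now {}
insert 31 → {31}
extract-min → 31; now {}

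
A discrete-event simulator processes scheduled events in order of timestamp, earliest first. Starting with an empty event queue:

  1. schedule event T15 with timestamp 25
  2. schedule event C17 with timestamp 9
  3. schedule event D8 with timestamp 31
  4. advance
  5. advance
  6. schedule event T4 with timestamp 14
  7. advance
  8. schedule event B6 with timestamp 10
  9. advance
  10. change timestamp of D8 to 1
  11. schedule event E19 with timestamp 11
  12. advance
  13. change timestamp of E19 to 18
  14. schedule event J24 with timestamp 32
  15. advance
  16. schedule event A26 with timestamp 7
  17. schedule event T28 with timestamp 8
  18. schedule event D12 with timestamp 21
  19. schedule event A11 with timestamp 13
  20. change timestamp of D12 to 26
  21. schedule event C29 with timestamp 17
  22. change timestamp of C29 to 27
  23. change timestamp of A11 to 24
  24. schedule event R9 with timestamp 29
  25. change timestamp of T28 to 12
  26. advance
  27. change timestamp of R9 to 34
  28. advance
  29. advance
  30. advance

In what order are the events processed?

add T15 (timestamp 25) → {T15:25}
add C17 (timestamp 9) → {C17:9, T15:25}
add D8 (timestamp 31) → {C17:9, T15:25, D8:31}
advance → C17; now {T15:25, D8:31}
advance → T15; now {D8:31}
add T4 (timestamp 14) → {T4:14, D8:31}
advance → T4; now {D8:31}
add B6 (timestamp 10) → {B6:10, D8:31}
advance → B6; now {D8:31}
update D8 to timestamp 1 → {D8:1}
add E19 (timestamp 11) → {D8:1, E19:11}
advance → D8; now {E19:11}
update E19 to timestamp 18 → {E19:18}
add J24 (timestamp 32) → {E19:18, J24:32}
advance → E19; now {J24:32}
add A26 (timestamp 7) → {A26:7, J24:32}
add T28 (timestamp 8) → {A26:7, T28:8, J24:32}
add D12 (timestamp 21) → {A26:7, T28:8, D12:21, J24:32}
add A11 (timestamp 13) → {A26:7, T28:8, A11:13, D12:21, J24:32}
update D12 to timestamp 26 → {A26:7, T28:8, A11:13, D12:26, J24:32}
add C29 (timestamp 17) → {A26:7, T28:8, A11:13, C29:17, D12:26, J24:32}
update C29 to timestamp 27 → {A26:7, T28:8, A11:13, D12:26, C29:27, J24:32}
update A11 to timestamp 24 → {A26:7, T28:8, A11:24, D12:26, C29:27, J24:32}
add R9 (timestamp 29) → {A26:7, T28:8, A11:24, D12:26, C29:27, R9:29, J24:32}
update T28 to timestamp 12 → {A26:7, T28:12, A11:24, D12:26, C29:27, R9:29, J24:32}
advance → A26; now {T28:12, A11:24, D12:26, C29:27, R9:29, J24:32}
update R9 to timestamp 34 → {T28:12, A11:24, D12:26, C29:27, J24:32, R9:34}
advance → T28; now {A11:24, D12:26, C29:27, J24:32, R9:34}
advance → A11; now {D12:26, C29:27, J24:32, R9:34}
advance → D12; now {C29:27, J24:32, R9:34}

C17 → T15 → T4 → B6 → D8 → E19 → A26 → T28 → A11 → D12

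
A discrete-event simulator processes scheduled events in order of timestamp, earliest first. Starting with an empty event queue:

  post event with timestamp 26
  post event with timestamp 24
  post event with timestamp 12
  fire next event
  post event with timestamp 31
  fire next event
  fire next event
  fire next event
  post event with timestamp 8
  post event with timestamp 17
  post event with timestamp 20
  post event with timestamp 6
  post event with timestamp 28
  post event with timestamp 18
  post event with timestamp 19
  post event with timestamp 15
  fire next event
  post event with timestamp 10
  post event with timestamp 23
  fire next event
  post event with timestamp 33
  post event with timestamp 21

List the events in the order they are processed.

insert 26 → {26}
insert 24 → {24, 26}
insert 12 → {12, 24, 26}
fire next event → 12; now {24, 26}
insert 31 → {24, 26, 31}
fire next event → 24; now {26, 31}
fire next event → 26; now {31}
fire next event → 31; now {}
insert 8 → {8}
insert 17 → {8, 17}
insert 20 → {8, 17, 20}
insert 6 → {6, 8, 17, 20}
insert 28 → {6, 8, 17, 20, 28}
insert 18 → {6, 8, 17, 18, 20, 28}
insert 19 → {6, 8, 17, 18, 19, 20, 28}
insert 15 → {6, 8, 15, 17, 18, 19, 20, 28}
fire next event → 6; now {8, 15, 17, 18, 19, 20, 28}
insert 10 → {8, 10, 15, 17, 18, 19, 20, 28}
insert 23 → {8, 10, 15, 17, 18, 19, 20, 23, 28}
fire next event → 8; now {10, 15, 17, 18, 19, 20, 23, 28}
insert 33 → {10, 15, 17, 18, 19, 20, 23, 28, 33}
insert 21 → {10, 15, 17, 18, 19, 20, 21, 23, 28, 33}

[12, 24, 26, 31, 6, 8]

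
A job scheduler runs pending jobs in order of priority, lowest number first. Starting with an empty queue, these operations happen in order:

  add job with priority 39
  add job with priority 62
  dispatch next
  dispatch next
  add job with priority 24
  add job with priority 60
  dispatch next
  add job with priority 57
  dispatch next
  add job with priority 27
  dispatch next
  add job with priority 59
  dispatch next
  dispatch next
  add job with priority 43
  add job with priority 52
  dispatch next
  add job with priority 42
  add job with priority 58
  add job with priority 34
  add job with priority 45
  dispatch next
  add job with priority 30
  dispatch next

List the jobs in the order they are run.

insert 39 → {39}
insert 62 → {39, 62}
dispatch next → 39; now {62}
dispatch next → 62; now {}
insert 24 → {24}
insert 60 → {24, 60}
dispatch next → 24; now {60}
insert 57 → {57, 60}
dispatch next → 57; now {60}
insert 27 → {27, 60}
dispatch next → 27; now {60}
insert 59 → {59, 60}
dispatch next → 59; now {60}
dispatch next → 60; now {}
insert 43 → {43}
insert 52 → {43, 52}
dispatch next → 43; now {52}
insert 42 → {42, 52}
insert 58 → {42, 52, 58}
insert 34 → {34, 42, 52, 58}
insert 45 → {34, 42, 45, 52, 58}
dispatch next → 34; now {42, 45, 52, 58}
insert 30 → {30, 42, 45, 52, 58}
dispatch next → 30; now {42, 45, 52, 58}

[39, 62, 24, 57, 27, 59, 60, 43, 34, 30]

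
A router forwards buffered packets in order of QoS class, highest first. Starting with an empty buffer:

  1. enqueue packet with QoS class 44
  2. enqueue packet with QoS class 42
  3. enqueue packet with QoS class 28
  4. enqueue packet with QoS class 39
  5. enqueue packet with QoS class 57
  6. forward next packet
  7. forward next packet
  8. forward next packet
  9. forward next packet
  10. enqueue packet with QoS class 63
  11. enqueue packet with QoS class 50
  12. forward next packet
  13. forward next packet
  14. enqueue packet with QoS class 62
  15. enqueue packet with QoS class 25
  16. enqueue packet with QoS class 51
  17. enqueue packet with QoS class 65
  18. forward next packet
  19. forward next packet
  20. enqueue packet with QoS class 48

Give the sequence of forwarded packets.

insert 44 → {44}
insert 42 → {44, 42}
insert 28 → {44, 42, 28}
insert 39 → {44, 42, 39, 28}
insert 57 → {57, 44, 42, 39, 28}
forward next packet → 57; now {44, 42, 39, 28}
forward next packet → 44; now {42, 39, 28}
forward next packet → 42; now {39, 28}
forward next packet → 39; now {28}
insert 63 → {63, 28}
insert 50 → {63, 50, 28}
forward next packet → 63; now {50, 28}
forward next packet → 50; now {28}
insert 62 → {62, 28}
insert 25 → {62, 28, 25}
insert 51 → {62, 51, 28, 25}
insert 65 → {65, 62, 51, 28, 25}
forward next packet → 65; now {62, 51, 28, 25}
forward next packet → 62; now {51, 28, 25}
insert 48 → {51, 48, 28, 25}

57 → 44 → 42 → 39 → 63 → 50 → 65 → 62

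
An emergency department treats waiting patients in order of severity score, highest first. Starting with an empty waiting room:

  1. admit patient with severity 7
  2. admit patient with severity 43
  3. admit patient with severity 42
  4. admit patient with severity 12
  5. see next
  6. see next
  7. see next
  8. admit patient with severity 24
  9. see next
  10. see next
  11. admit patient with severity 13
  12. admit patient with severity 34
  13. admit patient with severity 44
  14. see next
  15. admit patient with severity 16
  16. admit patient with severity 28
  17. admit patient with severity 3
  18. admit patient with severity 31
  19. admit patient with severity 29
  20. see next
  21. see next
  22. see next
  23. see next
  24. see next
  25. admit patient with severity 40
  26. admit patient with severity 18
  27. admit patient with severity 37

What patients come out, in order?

insert 7 → {7}
insert 43 → {43, 7}
insert 42 → {43, 42, 7}
insert 12 → {43, 42, 12, 7}
see next → 43; now {42, 12, 7}
see next → 42; now {12, 7}
see next → 12; now {7}
insert 24 → {24, 7}
see next → 24; now {7}
see next → 7; now {}
insert 13 → {13}
insert 34 → {34, 13}
insert 44 → {44, 34, 13}
see next → 44; now {34, 13}
insert 16 → {34, 16, 13}
insert 28 → {34, 28, 16, 13}
insert 3 → {34, 28, 16, 13, 3}
insert 31 → {34, 31, 28, 16, 13, 3}
insert 29 → {34, 31, 29, 28, 16, 13, 3}
see next → 34; now {31, 29, 28, 16, 13, 3}
see next → 31; now {29, 28, 16, 13, 3}
see next → 29; now {28, 16, 13, 3}
see next → 28; now {16, 13, 3}
see next → 16; now {13, 3}
insert 40 → {40, 13, 3}
insert 18 → {40, 18, 13, 3}
insert 37 → {40, 37, 18, 13, 3}

43 → 42 → 12 → 24 → 7 → 44 → 34 → 31 → 29 → 28 → 16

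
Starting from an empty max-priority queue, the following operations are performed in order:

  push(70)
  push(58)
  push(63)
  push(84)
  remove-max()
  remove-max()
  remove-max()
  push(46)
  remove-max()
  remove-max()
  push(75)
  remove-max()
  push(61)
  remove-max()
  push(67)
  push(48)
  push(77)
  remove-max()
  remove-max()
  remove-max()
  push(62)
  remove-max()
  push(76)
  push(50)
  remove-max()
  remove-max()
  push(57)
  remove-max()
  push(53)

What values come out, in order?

insert 70 → {70}
insert 58 → {70, 58}
insert 63 → {70, 63, 58}
insert 84 → {84, 70, 63, 58}
remove-max → 84; now {70, 63, 58}
remove-max → 70; now {63, 58}
remove-max → 63; now {58}
insert 46 → {58, 46}
remove-max → 58; now {46}
remove-max → 46; now {}
insert 75 → {75}
remove-max → 75; now {}
insert 61 → {61}
remove-max → 61; now {}
insert 67 → {67}
insert 48 → {67, 48}
insert 77 → {77, 67, 48}
remove-max → 77; now {67, 48}
remove-max → 67; now {48}
remove-max → 48; now {}
insert 62 → {62}
remove-max → 62; now {}
insert 76 → {76}
insert 50 → {76, 50}
remove-max → 76; now {50}
remove-max → 50; now {}
insert 57 → {57}
remove-max → 57; now {}
insert 53 → {53}

84 → 70 → 63 → 58 → 46 → 75 → 61 → 77 → 67 → 48 → 62 → 76 → 50 → 57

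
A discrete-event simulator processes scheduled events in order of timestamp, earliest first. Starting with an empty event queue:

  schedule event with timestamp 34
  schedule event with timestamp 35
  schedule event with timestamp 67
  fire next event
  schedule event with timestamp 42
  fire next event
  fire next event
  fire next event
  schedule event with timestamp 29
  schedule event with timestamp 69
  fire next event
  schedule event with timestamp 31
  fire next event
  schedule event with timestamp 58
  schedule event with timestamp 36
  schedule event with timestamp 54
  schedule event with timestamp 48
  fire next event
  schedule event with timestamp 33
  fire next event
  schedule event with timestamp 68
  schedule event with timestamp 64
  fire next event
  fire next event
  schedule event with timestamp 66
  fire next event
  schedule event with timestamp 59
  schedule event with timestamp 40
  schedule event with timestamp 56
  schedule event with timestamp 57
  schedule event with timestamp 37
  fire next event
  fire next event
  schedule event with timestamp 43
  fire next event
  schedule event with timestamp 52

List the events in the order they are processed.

insert 34 → {34}
insert 35 → {34, 35}
insert 67 → {34, 35, 67}
fire next event → 34; now {35, 67}
insert 42 → {35, 42, 67}
fire next event → 35; now {42, 67}
fire next event → 42; now {67}
fire next event → 67; now {}
insert 29 → {29}
insert 69 → {29, 69}
fire next event → 29; now {69}
insert 31 → {31, 69}
fire next event → 31; now {69}
insert 58 → {58, 69}
insert 36 → {36, 58, 69}
insert 54 → {36, 54, 58, 69}
insert 48 → {36, 48, 54, 58, 69}
fire next event → 36; now {48, 54, 58, 69}
insert 33 → {33, 48, 54, 58, 69}
fire next event → 33; now {48, 54, 58, 69}
insert 68 → {48, 54, 58, 68, 69}
insert 64 → {48, 54, 58, 64, 68, 69}
fire next event → 48; now {54, 58, 64, 68, 69}
fire next event → 54; now {58, 64, 68, 69}
insert 66 → {58, 64, 66, 68, 69}
fire next event → 58; now {64, 66, 68, 69}
insert 59 → {59, 64, 66, 68, 69}
insert 40 → {40, 59, 64, 66, 68, 69}
insert 56 → {40, 56, 59, 64, 66, 68, 69}
insert 57 → {40, 56, 57, 59, 64, 66, 68, 69}
insert 37 → {37, 40, 56, 57, 59, 64, 66, 68, 69}
fire next event → 37; now {40, 56, 57, 59, 64, 66, 68, 69}
fire next event → 40; now {56, 57, 59, 64, 66, 68, 69}
insert 43 → {43, 56, 57, 59, 64, 66, 68, 69}
fire next event → 43; now {56, 57, 59, 64, 66, 68, 69}
insert 52 → {52, 56, 57, 59, 64, 66, 68, 69}

[34, 35, 42, 67, 29, 31, 36, 33, 48, 54, 58, 37, 40, 43]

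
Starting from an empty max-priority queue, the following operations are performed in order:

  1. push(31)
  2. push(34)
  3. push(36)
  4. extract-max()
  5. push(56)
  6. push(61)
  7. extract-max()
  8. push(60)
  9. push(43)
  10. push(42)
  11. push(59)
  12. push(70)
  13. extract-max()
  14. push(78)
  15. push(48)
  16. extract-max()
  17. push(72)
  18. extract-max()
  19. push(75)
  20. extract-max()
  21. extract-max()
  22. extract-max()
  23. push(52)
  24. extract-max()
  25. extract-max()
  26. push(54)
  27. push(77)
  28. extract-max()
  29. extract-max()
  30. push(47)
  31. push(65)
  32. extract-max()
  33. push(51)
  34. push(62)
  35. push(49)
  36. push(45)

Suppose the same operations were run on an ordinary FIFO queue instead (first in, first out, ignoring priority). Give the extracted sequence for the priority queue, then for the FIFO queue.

insert 31 → {31}
insert 34 → {34, 31}
insert 36 → {36, 34, 31}
extract-max → 36; now {34, 31}
insert 56 → {56, 34, 31}
insert 61 → {61, 56, 34, 31}
extract-max → 61; now {56, 34, 31}
insert 60 → {60, 56, 34, 31}
insert 43 → {60, 56, 43, 34, 31}
insert 42 → {60, 56, 43, 42, 34, 31}
insert 59 → {60, 59, 56, 43, 42, 34, 31}
insert 70 → {70, 60, 59, 56, 43, 42, 34, 31}
extract-max → 70; now {60, 59, 56, 43, 42, 34, 31}
insert 78 → {78, 60, 59, 56, 43, 42, 34, 31}
insert 48 → {78, 60, 59, 56, 48, 43, 42, 34, 31}
extract-max → 78; now {60, 59, 56, 48, 43, 42, 34, 31}
insert 72 → {72, 60, 59, 56, 48, 43, 42, 34, 31}
extract-max → 72; now {60, 59, 56, 48, 43, 42, 34, 31}
insert 75 → {75, 60, 59, 56, 48, 43, 42, 34, 31}
extract-max → 75; now {60, 59, 56, 48, 43, 42, 34, 31}
extract-max → 60; now {59, 56, 48, 43, 42, 34, 31}
extract-max → 59; now {56, 48, 43, 42, 34, 31}
insert 52 → {56, 52, 48, 43, 42, 34, 31}
extract-max → 56; now {52, 48, 43, 42, 34, 31}
extract-max → 52; now {48, 43, 42, 34, 31}
insert 54 → {54, 48, 43, 42, 34, 31}
insert 77 → {77, 54, 48, 43, 42, 34, 31}
extract-max → 77; now {54, 48, 43, 42, 34, 31}
extract-max → 54; now {48, 43, 42, 34, 31}
insert 47 → {48, 47, 43, 42, 34, 31}
insert 65 → {65, 48, 47, 43, 42, 34, 31}
extract-max → 65; now {48, 47, 43, 42, 34, 31}
insert 51 → {51, 48, 47, 43, 42, 34, 31}
insert 62 → {62, 51, 48, 47, 43, 42, 34, 31}
insert 49 → {62, 51, 49, 48, 47, 43, 42, 34, 31}
insert 45 → {62, 51, 49, 48, 47, 45, 43, 42, 34, 31}

priority queue: 36, 61, 70, 78, 72, 75, 60, 59, 56, 52, 77, 54, 65; FIFO queue: 31 → 34 → 36 → 56 → 61 → 60 → 43 → 42 → 59 → 70 → 78 → 48 → 72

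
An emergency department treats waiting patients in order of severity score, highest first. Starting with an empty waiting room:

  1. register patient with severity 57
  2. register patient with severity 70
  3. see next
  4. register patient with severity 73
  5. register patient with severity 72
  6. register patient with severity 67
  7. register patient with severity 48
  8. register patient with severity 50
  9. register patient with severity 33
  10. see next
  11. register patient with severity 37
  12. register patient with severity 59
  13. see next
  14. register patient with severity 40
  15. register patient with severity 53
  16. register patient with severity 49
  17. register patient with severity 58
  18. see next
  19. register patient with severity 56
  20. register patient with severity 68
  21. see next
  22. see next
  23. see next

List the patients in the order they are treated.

70, 73, 72, 67, 68, 59, 58

insert 57 → {57}
insert 70 → {70, 57}
see next → 70; now {57}
insert 73 → {73, 57}
insert 72 → {73, 72, 57}
insert 67 → {73, 72, 67, 57}
insert 48 → {73, 72, 67, 57, 48}
insert 50 → {73, 72, 67, 57, 50, 48}
insert 33 → {73, 72, 67, 57, 50, 48, 33}
see next → 73; now {72, 67, 57, 50, 48, 33}
insert 37 → {72, 67, 57, 50, 48, 37, 33}
insert 59 → {72, 67, 59, 57, 50, 48, 37, 33}
see next → 72; now {67, 59, 57, 50, 48, 37, 33}
insert 40 → {67, 59, 57, 50, 48, 40, 37, 33}
insert 53 → {67, 59, 57, 53, 50, 48, 40, 37, 33}
insert 49 → {67, 59, 57, 53, 50, 49, 48, 40, 37, 33}
insert 58 → {67, 59, 58, 57, 53, 50, 49, 48, 40, 37, 33}
see next → 67; now {59, 58, 57, 53, 50, 49, 48, 40, 37, 33}
insert 56 → {59, 58, 57, 56, 53, 50, 49, 48, 40, 37, 33}
insert 68 → {68, 59, 58, 57, 56, 53, 50, 49, 48, 40, 37, 33}
see next → 68; now {59, 58, 57, 56, 53, 50, 49, 48, 40, 37, 33}
see next → 59; now {58, 57, 56, 53, 50, 49, 48, 40, 37, 33}
see next → 58; now {57, 56, 53, 50, 49, 48, 40, 37, 33}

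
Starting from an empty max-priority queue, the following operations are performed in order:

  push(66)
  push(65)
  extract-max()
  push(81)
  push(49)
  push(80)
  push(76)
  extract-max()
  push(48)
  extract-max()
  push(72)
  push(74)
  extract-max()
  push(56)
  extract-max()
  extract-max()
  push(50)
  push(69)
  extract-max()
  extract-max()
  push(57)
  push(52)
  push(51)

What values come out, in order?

insert 66 → {66}
insert 65 → {66, 65}
extract-max → 66; now {65}
insert 81 → {81, 65}
insert 49 → {81, 65, 49}
insert 80 → {81, 80, 65, 49}
insert 76 → {81, 80, 76, 65, 49}
extract-max → 81; now {80, 76, 65, 49}
insert 48 → {80, 76, 65, 49, 48}
extract-max → 80; now {76, 65, 49, 48}
insert 72 → {76, 72, 65, 49, 48}
insert 74 → {76, 74, 72, 65, 49, 48}
extract-max → 76; now {74, 72, 65, 49, 48}
insert 56 → {74, 72, 65, 56, 49, 48}
extract-max → 74; now {72, 65, 56, 49, 48}
extract-max → 72; now {65, 56, 49, 48}
insert 50 → {65, 56, 50, 49, 48}
insert 69 → {69, 65, 56, 50, 49, 48}
extract-max → 69; now {65, 56, 50, 49, 48}
extract-max → 65; now {56, 50, 49, 48}
insert 57 → {57, 56, 50, 49, 48}
insert 52 → {57, 56, 52, 50, 49, 48}
insert 51 → {57, 56, 52, 51, 50, 49, 48}

66 → 81 → 80 → 76 → 74 → 72 → 69 → 65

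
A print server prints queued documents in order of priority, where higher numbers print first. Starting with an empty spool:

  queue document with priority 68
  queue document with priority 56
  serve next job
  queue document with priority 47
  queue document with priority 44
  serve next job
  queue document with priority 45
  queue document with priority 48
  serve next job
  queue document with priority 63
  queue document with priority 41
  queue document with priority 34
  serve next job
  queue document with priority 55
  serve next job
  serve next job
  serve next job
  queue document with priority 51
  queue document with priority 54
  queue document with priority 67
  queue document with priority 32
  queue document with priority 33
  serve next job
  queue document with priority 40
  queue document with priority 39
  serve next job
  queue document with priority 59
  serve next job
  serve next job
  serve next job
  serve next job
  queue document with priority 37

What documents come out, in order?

insert 68 → {68}
insert 56 → {68, 56}
serve next job → 68; now {56}
insert 47 → {56, 47}
insert 44 → {56, 47, 44}
serve next job → 56; now {47, 44}
insert 45 → {47, 45, 44}
insert 48 → {48, 47, 45, 44}
serve next job → 48; now {47, 45, 44}
insert 63 → {63, 47, 45, 44}
insert 41 → {63, 47, 45, 44, 41}
insert 34 → {63, 47, 45, 44, 41, 34}
serve next job → 63; now {47, 45, 44, 41, 34}
insert 55 → {55, 47, 45, 44, 41, 34}
serve next job → 55; now {47, 45, 44, 41, 34}
serve next job → 47; now {45, 44, 41, 34}
serve next job → 45; now {44, 41, 34}
insert 51 → {51, 44, 41, 34}
insert 54 → {54, 51, 44, 41, 34}
insert 67 → {67, 54, 51, 44, 41, 34}
insert 32 → {67, 54, 51, 44, 41, 34, 32}
insert 33 → {67, 54, 51, 44, 41, 34, 33, 32}
serve next job → 67; now {54, 51, 44, 41, 34, 33, 32}
insert 40 → {54, 51, 44, 41, 40, 34, 33, 32}
insert 39 → {54, 51, 44, 41, 40, 39, 34, 33, 32}
serve next job → 54; now {51, 44, 41, 40, 39, 34, 33, 32}
insert 59 → {59, 51, 44, 41, 40, 39, 34, 33, 32}
serve next job → 59; now {51, 44, 41, 40, 39, 34, 33, 32}
serve next job → 51; now {44, 41, 40, 39, 34, 33, 32}
serve next job → 44; now {41, 40, 39, 34, 33, 32}
serve next job → 41; now {40, 39, 34, 33, 32}
insert 37 → {40, 39, 37, 34, 33, 32}

68 → 56 → 48 → 63 → 55 → 47 → 45 → 67 → 54 → 59 → 51 → 44 → 41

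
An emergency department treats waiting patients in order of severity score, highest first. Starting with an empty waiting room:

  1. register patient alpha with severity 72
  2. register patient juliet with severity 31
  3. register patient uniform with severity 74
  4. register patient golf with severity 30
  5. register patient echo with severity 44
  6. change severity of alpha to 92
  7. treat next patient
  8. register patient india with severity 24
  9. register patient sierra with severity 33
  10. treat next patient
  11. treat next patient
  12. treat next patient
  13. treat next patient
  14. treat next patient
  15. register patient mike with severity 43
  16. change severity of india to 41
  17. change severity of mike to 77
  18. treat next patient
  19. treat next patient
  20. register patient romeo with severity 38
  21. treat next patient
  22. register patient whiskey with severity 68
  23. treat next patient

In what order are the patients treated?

add alpha (severity 72) → {alpha:72}
add juliet (severity 31) → {alpha:72, juliet:31}
add uniform (severity 74) → {uniform:74, alpha:72, juliet:31}
add golf (severity 30) → {uniform:74, alpha:72, juliet:31, golf:30}
add echo (severity 44) → {uniform:74, alpha:72, echo:44, juliet:31, golf:30}
update alpha to severity 92 → {alpha:92, uniform:74, echo:44, juliet:31, golf:30}
treat next patient → alpha; now {uniform:74, echo:44, juliet:31, golf:30}
add india (severity 24) → {uniform:74, echo:44, juliet:31, golf:30, india:24}
add sierra (severity 33) → {uniform:74, echo:44, sierra:33, juliet:31, golf:30, india:24}
treat next patient → uniform; now {echo:44, sierra:33, juliet:31, golf:30, india:24}
treat next patient → echo; now {sierra:33, juliet:31, golf:30, india:24}
treat next patient → sierra; now {juliet:31, golf:30, india:24}
treat next patient → juliet; now {golf:30, india:24}
treat next patient → golf; now {india:24}
add mike (severity 43) → {mike:43, india:24}
update india to severity 41 → {mike:43, india:41}
update mike to severity 77 → {mike:77, india:41}
treat next patient → mike; now {india:41}
treat next patient → india; now {}
add romeo (severity 38) → {romeo:38}
treat next patient → romeo; now {}
add whiskey (severity 68) → {whiskey:68}
treat next patient → whiskey; now {}

alpha → uniform → echo → sierra → juliet → golf → mike → india → romeo → whiskey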